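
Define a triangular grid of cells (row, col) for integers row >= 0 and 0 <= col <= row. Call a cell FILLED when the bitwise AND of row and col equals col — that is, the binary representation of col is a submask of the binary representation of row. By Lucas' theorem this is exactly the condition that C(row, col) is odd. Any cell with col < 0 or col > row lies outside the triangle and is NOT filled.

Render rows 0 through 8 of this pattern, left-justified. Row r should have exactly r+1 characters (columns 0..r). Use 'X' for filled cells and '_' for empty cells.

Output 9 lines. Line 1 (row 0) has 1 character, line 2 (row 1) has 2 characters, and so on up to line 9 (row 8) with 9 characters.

Answer: X
XX
X_X
XXXX
X___X
XX__XX
X_X_X_X
XXXXXXXX
X_______X

Derivation:
r0=0: X
r1=1: XX
r2=10: X_X
r3=11: XXXX
r4=100: X___X
r5=101: XX__XX
r6=110: X_X_X_X
r7=111: XXXXXXXX
r8=1000: X_______X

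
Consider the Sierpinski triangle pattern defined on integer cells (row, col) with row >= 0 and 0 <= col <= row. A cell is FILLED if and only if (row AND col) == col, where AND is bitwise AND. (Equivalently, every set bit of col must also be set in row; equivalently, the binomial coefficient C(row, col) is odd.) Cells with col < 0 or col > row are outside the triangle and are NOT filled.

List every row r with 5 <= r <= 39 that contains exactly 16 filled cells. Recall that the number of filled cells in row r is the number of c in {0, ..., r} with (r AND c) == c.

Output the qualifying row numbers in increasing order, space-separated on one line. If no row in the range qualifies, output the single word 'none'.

Row r has 2^popcount(r) filled cells, so we need popcount(r) = log2(16) = 4.
Scan r = 5..39 and keep those with exactly 4 one-bits:
r=5=101 popcount=2 -> skip
r=6=110 popcount=2 -> skip
r=7=111 popcount=3 -> skip
r=8=1000 popcount=1 -> skip
r=9=1001 popcount=2 -> skip
r=10=1010 popcount=2 -> skip
r=11=1011 popcount=3 -> skip
r=12=1100 popcount=2 -> skip
r=13=1101 popcount=3 -> skip
r=14=1110 popcount=3 -> skip
r=15=1111 popcount=4 -> KEEP
r=16=10000 popcount=1 -> skip
r=17=10001 popcount=2 -> skip
r=18=10010 popcount=2 -> skip
r=19=10011 popcount=3 -> skip
r=20=10100 popcount=2 -> skip
r=21=10101 popcount=3 -> skip
r=22=10110 popcount=3 -> skip
r=23=10111 popcount=4 -> KEEP
r=24=11000 popcount=2 -> skip
r=25=11001 popcount=3 -> skip
r=26=11010 popcount=3 -> skip
r=27=11011 popcount=4 -> KEEP
r=28=11100 popcount=3 -> skip
r=29=11101 popcount=4 -> KEEP
r=30=11110 popcount=4 -> KEEP
r=31=11111 popcount=5 -> skip
r=32=100000 popcount=1 -> skip
r=33=100001 popcount=2 -> skip
r=34=100010 popcount=2 -> skip
r=35=100011 popcount=3 -> skip
r=36=100100 popcount=2 -> skip
r=37=100101 popcount=3 -> skip
r=38=100110 popcount=3 -> skip
r=39=100111 popcount=4 -> KEEP
Kept rows: 15 23 27 29 30 39

Answer: 15 23 27 29 30 39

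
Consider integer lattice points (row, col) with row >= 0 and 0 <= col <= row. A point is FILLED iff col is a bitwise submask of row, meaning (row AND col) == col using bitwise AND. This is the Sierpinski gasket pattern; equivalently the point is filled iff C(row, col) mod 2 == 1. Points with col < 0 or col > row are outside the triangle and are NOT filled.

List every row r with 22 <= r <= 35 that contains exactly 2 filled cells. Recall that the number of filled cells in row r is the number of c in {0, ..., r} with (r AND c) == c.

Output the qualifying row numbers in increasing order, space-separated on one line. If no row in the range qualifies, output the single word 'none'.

Row r has 2^popcount(r) filled cells, so we need popcount(r) = log2(2) = 1.
Scan r = 22..35 and keep those with exactly 1 one-bits:
r=22=10110 popcount=3 -> skip
r=23=10111 popcount=4 -> skip
r=24=11000 popcount=2 -> skip
r=25=11001 popcount=3 -> skip
r=26=11010 popcount=3 -> skip
r=27=11011 popcount=4 -> skip
r=28=11100 popcount=3 -> skip
r=29=11101 popcount=4 -> skip
r=30=11110 popcount=4 -> skip
r=31=11111 popcount=5 -> skip
r=32=100000 popcount=1 -> KEEP
r=33=100001 popcount=2 -> skip
r=34=100010 popcount=2 -> skip
r=35=100011 popcount=3 -> skip
Kept rows: 32

Answer: 32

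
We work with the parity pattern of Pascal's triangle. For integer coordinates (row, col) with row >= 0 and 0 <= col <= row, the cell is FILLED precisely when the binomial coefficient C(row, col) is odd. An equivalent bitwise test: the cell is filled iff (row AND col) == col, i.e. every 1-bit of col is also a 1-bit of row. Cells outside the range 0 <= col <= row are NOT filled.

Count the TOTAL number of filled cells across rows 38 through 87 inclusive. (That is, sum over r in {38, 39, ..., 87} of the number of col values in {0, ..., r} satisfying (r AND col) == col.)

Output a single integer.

r38=100110 pc3: +8 =8
r39=100111 pc4: +16 =24
r40=101000 pc2: +4 =28
r41=101001 pc3: +8 =36
r42=101010 pc3: +8 =44
r43=101011 pc4: +16 =60
r44=101100 pc3: +8 =68
r45=101101 pc4: +16 =84
r46=101110 pc4: +16 =100
r47=101111 pc5: +32 =132
r48=110000 pc2: +4 =136
r49=110001 pc3: +8 =144
r50=110010 pc3: +8 =152
r51=110011 pc4: +16 =168
r52=110100 pc3: +8 =176
r53=110101 pc4: +16 =192
r54=110110 pc4: +16 =208
r55=110111 pc5: +32 =240
r56=111000 pc3: +8 =248
r57=111001 pc4: +16 =264
r58=111010 pc4: +16 =280
r59=111011 pc5: +32 =312
r60=111100 pc4: +16 =328
r61=111101 pc5: +32 =360
r62=111110 pc5: +32 =392
r63=111111 pc6: +64 =456
r64=1000000 pc1: +2 =458
r65=1000001 pc2: +4 =462
r66=1000010 pc2: +4 =466
r67=1000011 pc3: +8 =474
r68=1000100 pc2: +4 =478
r69=1000101 pc3: +8 =486
r70=1000110 pc3: +8 =494
r71=1000111 pc4: +16 =510
r72=1001000 pc2: +4 =514
r73=1001001 pc3: +8 =522
r74=1001010 pc3: +8 =530
r75=1001011 pc4: +16 =546
r76=1001100 pc3: +8 =554
r77=1001101 pc4: +16 =570
r78=1001110 pc4: +16 =586
r79=1001111 pc5: +32 =618
r80=1010000 pc2: +4 =622
r81=1010001 pc3: +8 =630
r82=1010010 pc3: +8 =638
r83=1010011 pc4: +16 =654
r84=1010100 pc3: +8 =662
r85=1010101 pc4: +16 =678
r86=1010110 pc4: +16 =694
r87=1010111 pc5: +32 =726

Answer: 726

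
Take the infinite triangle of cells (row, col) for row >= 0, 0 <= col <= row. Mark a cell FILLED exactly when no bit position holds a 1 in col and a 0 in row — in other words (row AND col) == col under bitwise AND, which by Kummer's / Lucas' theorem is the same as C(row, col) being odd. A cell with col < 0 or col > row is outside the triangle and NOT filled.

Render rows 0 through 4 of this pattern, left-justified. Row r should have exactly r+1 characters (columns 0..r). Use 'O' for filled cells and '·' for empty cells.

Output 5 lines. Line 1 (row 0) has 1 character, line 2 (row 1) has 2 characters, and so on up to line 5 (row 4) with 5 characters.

r0=0: O
r1=1: OO
r2=10: O·O
r3=11: OOOO
r4=100: O···O

Answer: O
OO
O·O
OOOO
O···O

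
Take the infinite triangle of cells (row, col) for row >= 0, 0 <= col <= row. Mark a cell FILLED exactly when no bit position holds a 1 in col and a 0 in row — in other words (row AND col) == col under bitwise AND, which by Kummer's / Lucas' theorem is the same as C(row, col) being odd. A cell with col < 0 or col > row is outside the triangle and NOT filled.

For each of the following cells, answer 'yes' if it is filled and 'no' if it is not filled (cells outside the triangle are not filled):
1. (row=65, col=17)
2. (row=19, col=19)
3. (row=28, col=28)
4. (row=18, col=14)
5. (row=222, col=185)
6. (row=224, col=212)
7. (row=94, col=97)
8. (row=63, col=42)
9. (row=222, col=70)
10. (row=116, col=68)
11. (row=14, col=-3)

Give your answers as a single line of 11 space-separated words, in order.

(65,17): row=0b1000001, col=0b10001, row AND col = 0b1 = 1; 1 != 17 -> empty
(19,19): row=0b10011, col=0b10011, row AND col = 0b10011 = 19; 19 == 19 -> filled
(28,28): row=0b11100, col=0b11100, row AND col = 0b11100 = 28; 28 == 28 -> filled
(18,14): row=0b10010, col=0b1110, row AND col = 0b10 = 2; 2 != 14 -> empty
(222,185): row=0b11011110, col=0b10111001, row AND col = 0b10011000 = 152; 152 != 185 -> empty
(224,212): row=0b11100000, col=0b11010100, row AND col = 0b11000000 = 192; 192 != 212 -> empty
(94,97): col outside [0, 94] -> not filled
(63,42): row=0b111111, col=0b101010, row AND col = 0b101010 = 42; 42 == 42 -> filled
(222,70): row=0b11011110, col=0b1000110, row AND col = 0b1000110 = 70; 70 == 70 -> filled
(116,68): row=0b1110100, col=0b1000100, row AND col = 0b1000100 = 68; 68 == 68 -> filled
(14,-3): col outside [0, 14] -> not filled

Answer: no yes yes no no no no yes yes yes no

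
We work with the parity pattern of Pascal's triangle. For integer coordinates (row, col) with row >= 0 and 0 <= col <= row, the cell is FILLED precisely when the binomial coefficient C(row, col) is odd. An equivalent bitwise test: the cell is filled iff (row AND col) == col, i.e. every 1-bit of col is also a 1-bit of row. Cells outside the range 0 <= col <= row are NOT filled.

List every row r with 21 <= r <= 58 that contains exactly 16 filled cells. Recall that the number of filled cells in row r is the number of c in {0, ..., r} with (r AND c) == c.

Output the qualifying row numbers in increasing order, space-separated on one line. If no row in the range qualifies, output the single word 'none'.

Answer: 23 27 29 30 39 43 45 46 51 53 54 57 58

Derivation:
Row r has 2^popcount(r) filled cells, so we need popcount(r) = log2(16) = 4.
Scan r = 21..58 and keep those with exactly 4 one-bits:
r=21=10101 popcount=3 -> skip
r=22=10110 popcount=3 -> skip
r=23=10111 popcount=4 -> KEEP
r=24=11000 popcount=2 -> skip
r=25=11001 popcount=3 -> skip
r=26=11010 popcount=3 -> skip
r=27=11011 popcount=4 -> KEEP
r=28=11100 popcount=3 -> skip
r=29=11101 popcount=4 -> KEEP
r=30=11110 popcount=4 -> KEEP
r=31=11111 popcount=5 -> skip
r=32=100000 popcount=1 -> skip
r=33=100001 popcount=2 -> skip
r=34=100010 popcount=2 -> skip
r=35=100011 popcount=3 -> skip
r=36=100100 popcount=2 -> skip
r=37=100101 popcount=3 -> skip
r=38=100110 popcount=3 -> skip
r=39=100111 popcount=4 -> KEEP
r=40=101000 popcount=2 -> skip
r=41=101001 popcount=3 -> skip
r=42=101010 popcount=3 -> skip
r=43=101011 popcount=4 -> KEEP
r=44=101100 popcount=3 -> skip
r=45=101101 popcount=4 -> KEEP
r=46=101110 popcount=4 -> KEEP
r=47=101111 popcount=5 -> skip
r=48=110000 popcount=2 -> skip
r=49=110001 popcount=3 -> skip
r=50=110010 popcount=3 -> skip
r=51=110011 popcount=4 -> KEEP
r=52=110100 popcount=3 -> skip
r=53=110101 popcount=4 -> KEEP
r=54=110110 popcount=4 -> KEEP
r=55=110111 popcount=5 -> skip
r=56=111000 popcount=3 -> skip
r=57=111001 popcount=4 -> KEEP
r=58=111010 popcount=4 -> KEEP
Kept rows: 23 27 29 30 39 43 45 46 51 53 54 57 58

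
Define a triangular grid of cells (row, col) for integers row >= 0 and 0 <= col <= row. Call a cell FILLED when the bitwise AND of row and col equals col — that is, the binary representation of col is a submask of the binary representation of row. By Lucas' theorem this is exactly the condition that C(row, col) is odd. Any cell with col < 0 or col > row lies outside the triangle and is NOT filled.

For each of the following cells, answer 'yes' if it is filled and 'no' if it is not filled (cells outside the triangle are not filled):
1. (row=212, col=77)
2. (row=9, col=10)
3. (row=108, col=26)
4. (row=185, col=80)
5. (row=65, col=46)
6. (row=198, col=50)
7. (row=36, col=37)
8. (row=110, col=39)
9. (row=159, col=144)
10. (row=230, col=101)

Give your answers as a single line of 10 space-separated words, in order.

Answer: no no no no no no no no yes no

Derivation:
(212,77): row=0b11010100, col=0b1001101, row AND col = 0b1000100 = 68; 68 != 77 -> empty
(9,10): col outside [0, 9] -> not filled
(108,26): row=0b1101100, col=0b11010, row AND col = 0b1000 = 8; 8 != 26 -> empty
(185,80): row=0b10111001, col=0b1010000, row AND col = 0b10000 = 16; 16 != 80 -> empty
(65,46): row=0b1000001, col=0b101110, row AND col = 0b0 = 0; 0 != 46 -> empty
(198,50): row=0b11000110, col=0b110010, row AND col = 0b10 = 2; 2 != 50 -> empty
(36,37): col outside [0, 36] -> not filled
(110,39): row=0b1101110, col=0b100111, row AND col = 0b100110 = 38; 38 != 39 -> empty
(159,144): row=0b10011111, col=0b10010000, row AND col = 0b10010000 = 144; 144 == 144 -> filled
(230,101): row=0b11100110, col=0b1100101, row AND col = 0b1100100 = 100; 100 != 101 -> empty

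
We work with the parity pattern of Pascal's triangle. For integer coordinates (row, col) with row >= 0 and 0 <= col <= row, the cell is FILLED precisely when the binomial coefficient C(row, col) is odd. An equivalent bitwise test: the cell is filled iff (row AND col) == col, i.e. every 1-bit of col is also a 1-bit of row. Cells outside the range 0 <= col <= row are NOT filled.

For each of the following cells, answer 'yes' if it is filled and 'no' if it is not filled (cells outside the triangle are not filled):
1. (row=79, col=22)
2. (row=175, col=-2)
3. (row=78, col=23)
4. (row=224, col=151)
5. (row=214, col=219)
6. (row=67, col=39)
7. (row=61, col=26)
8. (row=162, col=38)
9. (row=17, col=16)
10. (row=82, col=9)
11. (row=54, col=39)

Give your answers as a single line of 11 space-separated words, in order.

(79,22): row=0b1001111, col=0b10110, row AND col = 0b110 = 6; 6 != 22 -> empty
(175,-2): col outside [0, 175] -> not filled
(78,23): row=0b1001110, col=0b10111, row AND col = 0b110 = 6; 6 != 23 -> empty
(224,151): row=0b11100000, col=0b10010111, row AND col = 0b10000000 = 128; 128 != 151 -> empty
(214,219): col outside [0, 214] -> not filled
(67,39): row=0b1000011, col=0b100111, row AND col = 0b11 = 3; 3 != 39 -> empty
(61,26): row=0b111101, col=0b11010, row AND col = 0b11000 = 24; 24 != 26 -> empty
(162,38): row=0b10100010, col=0b100110, row AND col = 0b100010 = 34; 34 != 38 -> empty
(17,16): row=0b10001, col=0b10000, row AND col = 0b10000 = 16; 16 == 16 -> filled
(82,9): row=0b1010010, col=0b1001, row AND col = 0b0 = 0; 0 != 9 -> empty
(54,39): row=0b110110, col=0b100111, row AND col = 0b100110 = 38; 38 != 39 -> empty

Answer: no no no no no no no no yes no no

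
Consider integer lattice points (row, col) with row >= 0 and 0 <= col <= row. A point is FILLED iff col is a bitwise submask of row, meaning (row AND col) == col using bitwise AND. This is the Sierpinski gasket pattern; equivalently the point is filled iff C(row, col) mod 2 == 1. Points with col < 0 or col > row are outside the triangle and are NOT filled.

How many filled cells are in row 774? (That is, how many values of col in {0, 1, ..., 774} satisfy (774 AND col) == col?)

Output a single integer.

Answer: 16

Derivation:
774 in binary = 1100000110
popcount(774) = number of 1-bits in 1100000110 = 4
A col c satisfies (774 AND c) == c iff every set bit of c is also set in 774; each of the 4 set bits of 774 can independently be on or off in c.
count = 2^4 = 16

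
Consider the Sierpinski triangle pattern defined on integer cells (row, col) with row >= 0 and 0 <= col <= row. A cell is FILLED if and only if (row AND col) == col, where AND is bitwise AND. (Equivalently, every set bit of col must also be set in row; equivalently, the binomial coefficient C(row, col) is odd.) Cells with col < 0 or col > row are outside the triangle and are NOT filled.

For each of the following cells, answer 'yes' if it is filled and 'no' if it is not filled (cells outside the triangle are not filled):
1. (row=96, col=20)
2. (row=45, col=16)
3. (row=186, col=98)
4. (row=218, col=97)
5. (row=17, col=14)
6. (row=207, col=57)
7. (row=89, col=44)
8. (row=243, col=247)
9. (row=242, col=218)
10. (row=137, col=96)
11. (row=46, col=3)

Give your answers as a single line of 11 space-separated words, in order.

Answer: no no no no no no no no no no no

Derivation:
(96,20): row=0b1100000, col=0b10100, row AND col = 0b0 = 0; 0 != 20 -> empty
(45,16): row=0b101101, col=0b10000, row AND col = 0b0 = 0; 0 != 16 -> empty
(186,98): row=0b10111010, col=0b1100010, row AND col = 0b100010 = 34; 34 != 98 -> empty
(218,97): row=0b11011010, col=0b1100001, row AND col = 0b1000000 = 64; 64 != 97 -> empty
(17,14): row=0b10001, col=0b1110, row AND col = 0b0 = 0; 0 != 14 -> empty
(207,57): row=0b11001111, col=0b111001, row AND col = 0b1001 = 9; 9 != 57 -> empty
(89,44): row=0b1011001, col=0b101100, row AND col = 0b1000 = 8; 8 != 44 -> empty
(243,247): col outside [0, 243] -> not filled
(242,218): row=0b11110010, col=0b11011010, row AND col = 0b11010010 = 210; 210 != 218 -> empty
(137,96): row=0b10001001, col=0b1100000, row AND col = 0b0 = 0; 0 != 96 -> empty
(46,3): row=0b101110, col=0b11, row AND col = 0b10 = 2; 2 != 3 -> empty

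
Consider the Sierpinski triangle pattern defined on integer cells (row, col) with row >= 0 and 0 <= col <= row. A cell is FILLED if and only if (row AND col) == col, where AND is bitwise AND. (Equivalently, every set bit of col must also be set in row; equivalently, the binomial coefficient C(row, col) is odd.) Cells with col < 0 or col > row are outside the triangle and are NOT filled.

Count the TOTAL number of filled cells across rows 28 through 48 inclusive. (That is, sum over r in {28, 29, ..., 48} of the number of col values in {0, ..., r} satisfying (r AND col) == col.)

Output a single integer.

Answer: 238

Derivation:
r28=11100 pc3: +8 =8
r29=11101 pc4: +16 =24
r30=11110 pc4: +16 =40
r31=11111 pc5: +32 =72
r32=100000 pc1: +2 =74
r33=100001 pc2: +4 =78
r34=100010 pc2: +4 =82
r35=100011 pc3: +8 =90
r36=100100 pc2: +4 =94
r37=100101 pc3: +8 =102
r38=100110 pc3: +8 =110
r39=100111 pc4: +16 =126
r40=101000 pc2: +4 =130
r41=101001 pc3: +8 =138
r42=101010 pc3: +8 =146
r43=101011 pc4: +16 =162
r44=101100 pc3: +8 =170
r45=101101 pc4: +16 =186
r46=101110 pc4: +16 =202
r47=101111 pc5: +32 =234
r48=110000 pc2: +4 =238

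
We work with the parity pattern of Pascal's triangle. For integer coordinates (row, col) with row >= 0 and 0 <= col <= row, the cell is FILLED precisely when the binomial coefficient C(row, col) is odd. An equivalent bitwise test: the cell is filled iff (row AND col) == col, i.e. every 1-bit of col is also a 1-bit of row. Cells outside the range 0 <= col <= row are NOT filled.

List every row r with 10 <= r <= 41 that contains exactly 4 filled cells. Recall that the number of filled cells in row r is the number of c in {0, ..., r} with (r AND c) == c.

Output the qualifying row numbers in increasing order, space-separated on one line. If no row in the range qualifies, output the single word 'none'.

Row r has 2^popcount(r) filled cells, so we need popcount(r) = log2(4) = 2.
Scan r = 10..41 and keep those with exactly 2 one-bits:
r=10=1010 popcount=2 -> KEEP
r=11=1011 popcount=3 -> skip
r=12=1100 popcount=2 -> KEEP
r=13=1101 popcount=3 -> skip
r=14=1110 popcount=3 -> skip
r=15=1111 popcount=4 -> skip
r=16=10000 popcount=1 -> skip
r=17=10001 popcount=2 -> KEEP
r=18=10010 popcount=2 -> KEEP
r=19=10011 popcount=3 -> skip
r=20=10100 popcount=2 -> KEEP
r=21=10101 popcount=3 -> skip
r=22=10110 popcount=3 -> skip
r=23=10111 popcount=4 -> skip
r=24=11000 popcount=2 -> KEEP
r=25=11001 popcount=3 -> skip
r=26=11010 popcount=3 -> skip
r=27=11011 popcount=4 -> skip
r=28=11100 popcount=3 -> skip
r=29=11101 popcount=4 -> skip
r=30=11110 popcount=4 -> skip
r=31=11111 popcount=5 -> skip
r=32=100000 popcount=1 -> skip
r=33=100001 popcount=2 -> KEEP
r=34=100010 popcount=2 -> KEEP
r=35=100011 popcount=3 -> skip
r=36=100100 popcount=2 -> KEEP
r=37=100101 popcount=3 -> skip
r=38=100110 popcount=3 -> skip
r=39=100111 popcount=4 -> skip
r=40=101000 popcount=2 -> KEEP
r=41=101001 popcount=3 -> skip
Kept rows: 10 12 17 18 20 24 33 34 36 40

Answer: 10 12 17 18 20 24 33 34 36 40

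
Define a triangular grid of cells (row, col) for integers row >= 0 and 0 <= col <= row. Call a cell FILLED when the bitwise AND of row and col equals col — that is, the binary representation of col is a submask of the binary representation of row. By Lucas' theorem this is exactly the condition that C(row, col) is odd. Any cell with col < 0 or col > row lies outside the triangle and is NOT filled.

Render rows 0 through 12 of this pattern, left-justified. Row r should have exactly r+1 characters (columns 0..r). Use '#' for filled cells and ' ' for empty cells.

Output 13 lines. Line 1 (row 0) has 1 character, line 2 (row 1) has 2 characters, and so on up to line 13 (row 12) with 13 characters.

Answer: #
##
# #
####
#   #
##  ##
# # # #
########
#       #
##      ##
# #     # #
####    ####
#   #   #   #

Derivation:
r0=0: #
r1=1: ##
r2=10: # #
r3=11: ####
r4=100: #   #
r5=101: ##  ##
r6=110: # # # #
r7=111: ########
r8=1000: #       #
r9=1001: ##      ##
r10=1010: # #     # #
r11=1011: ####    ####
r12=1100: #   #   #   #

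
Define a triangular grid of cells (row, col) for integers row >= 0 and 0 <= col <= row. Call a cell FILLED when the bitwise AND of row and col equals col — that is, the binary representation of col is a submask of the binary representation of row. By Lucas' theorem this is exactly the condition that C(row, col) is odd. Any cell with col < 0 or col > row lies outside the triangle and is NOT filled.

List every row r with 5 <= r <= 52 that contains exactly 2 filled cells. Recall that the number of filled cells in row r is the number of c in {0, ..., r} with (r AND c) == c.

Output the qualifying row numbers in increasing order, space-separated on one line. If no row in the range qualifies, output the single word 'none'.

Row r has 2^popcount(r) filled cells, so we need popcount(r) = log2(2) = 1.
Scan r = 5..52 and keep those with exactly 1 one-bits:
r=5=101 popcount=2 -> skip
r=6=110 popcount=2 -> skip
r=7=111 popcount=3 -> skip
r=8=1000 popcount=1 -> KEEP
r=9=1001 popcount=2 -> skip
r=10=1010 popcount=2 -> skip
r=11=1011 popcount=3 -> skip
r=12=1100 popcount=2 -> skip
r=13=1101 popcount=3 -> skip
r=14=1110 popcount=3 -> skip
r=15=1111 popcount=4 -> skip
r=16=10000 popcount=1 -> KEEP
r=17=10001 popcount=2 -> skip
r=18=10010 popcount=2 -> skip
r=19=10011 popcount=3 -> skip
r=20=10100 popcount=2 -> skip
r=21=10101 popcount=3 -> skip
r=22=10110 popcount=3 -> skip
r=23=10111 popcount=4 -> skip
r=24=11000 popcount=2 -> skip
r=25=11001 popcount=3 -> skip
r=26=11010 popcount=3 -> skip
r=27=11011 popcount=4 -> skip
r=28=11100 popcount=3 -> skip
r=29=11101 popcount=4 -> skip
r=30=11110 popcount=4 -> skip
r=31=11111 popcount=5 -> skip
r=32=100000 popcount=1 -> KEEP
r=33=100001 popcount=2 -> skip
r=34=100010 popcount=2 -> skip
r=35=100011 popcount=3 -> skip
r=36=100100 popcount=2 -> skip
r=37=100101 popcount=3 -> skip
r=38=100110 popcount=3 -> skip
r=39=100111 popcount=4 -> skip
r=40=101000 popcount=2 -> skip
r=41=101001 popcount=3 -> skip
r=42=101010 popcount=3 -> skip
r=43=101011 popcount=4 -> skip
r=44=101100 popcount=3 -> skip
r=45=101101 popcount=4 -> skip
r=46=101110 popcount=4 -> skip
r=47=101111 popcount=5 -> skip
r=48=110000 popcount=2 -> skip
r=49=110001 popcount=3 -> skip
r=50=110010 popcount=3 -> skip
r=51=110011 popcount=4 -> skip
r=52=110100 popcount=3 -> skip
Kept rows: 8 16 32

Answer: 8 16 32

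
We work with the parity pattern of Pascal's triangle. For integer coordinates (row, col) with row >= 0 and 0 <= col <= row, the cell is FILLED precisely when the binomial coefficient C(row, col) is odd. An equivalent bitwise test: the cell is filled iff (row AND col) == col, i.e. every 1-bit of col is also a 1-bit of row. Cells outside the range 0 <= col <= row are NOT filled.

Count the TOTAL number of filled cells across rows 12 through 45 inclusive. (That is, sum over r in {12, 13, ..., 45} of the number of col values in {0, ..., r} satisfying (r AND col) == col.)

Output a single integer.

r12=1100 pc2: +4 =4
r13=1101 pc3: +8 =12
r14=1110 pc3: +8 =20
r15=1111 pc4: +16 =36
r16=10000 pc1: +2 =38
r17=10001 pc2: +4 =42
r18=10010 pc2: +4 =46
r19=10011 pc3: +8 =54
r20=10100 pc2: +4 =58
r21=10101 pc3: +8 =66
r22=10110 pc3: +8 =74
r23=10111 pc4: +16 =90
r24=11000 pc2: +4 =94
r25=11001 pc3: +8 =102
r26=11010 pc3: +8 =110
r27=11011 pc4: +16 =126
r28=11100 pc3: +8 =134
r29=11101 pc4: +16 =150
r30=11110 pc4: +16 =166
r31=11111 pc5: +32 =198
r32=100000 pc1: +2 =200
r33=100001 pc2: +4 =204
r34=100010 pc2: +4 =208
r35=100011 pc3: +8 =216
r36=100100 pc2: +4 =220
r37=100101 pc3: +8 =228
r38=100110 pc3: +8 =236
r39=100111 pc4: +16 =252
r40=101000 pc2: +4 =256
r41=101001 pc3: +8 =264
r42=101010 pc3: +8 =272
r43=101011 pc4: +16 =288
r44=101100 pc3: +8 =296
r45=101101 pc4: +16 =312

Answer: 312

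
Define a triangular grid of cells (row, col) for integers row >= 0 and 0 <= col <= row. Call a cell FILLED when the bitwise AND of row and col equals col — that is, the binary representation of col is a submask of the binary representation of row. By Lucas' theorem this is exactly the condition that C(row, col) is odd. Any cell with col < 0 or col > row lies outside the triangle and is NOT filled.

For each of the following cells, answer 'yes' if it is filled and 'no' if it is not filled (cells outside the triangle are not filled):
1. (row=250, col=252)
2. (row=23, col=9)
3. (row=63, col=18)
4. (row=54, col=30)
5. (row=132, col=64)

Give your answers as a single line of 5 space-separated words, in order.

Answer: no no yes no no

Derivation:
(250,252): col outside [0, 250] -> not filled
(23,9): row=0b10111, col=0b1001, row AND col = 0b1 = 1; 1 != 9 -> empty
(63,18): row=0b111111, col=0b10010, row AND col = 0b10010 = 18; 18 == 18 -> filled
(54,30): row=0b110110, col=0b11110, row AND col = 0b10110 = 22; 22 != 30 -> empty
(132,64): row=0b10000100, col=0b1000000, row AND col = 0b0 = 0; 0 != 64 -> empty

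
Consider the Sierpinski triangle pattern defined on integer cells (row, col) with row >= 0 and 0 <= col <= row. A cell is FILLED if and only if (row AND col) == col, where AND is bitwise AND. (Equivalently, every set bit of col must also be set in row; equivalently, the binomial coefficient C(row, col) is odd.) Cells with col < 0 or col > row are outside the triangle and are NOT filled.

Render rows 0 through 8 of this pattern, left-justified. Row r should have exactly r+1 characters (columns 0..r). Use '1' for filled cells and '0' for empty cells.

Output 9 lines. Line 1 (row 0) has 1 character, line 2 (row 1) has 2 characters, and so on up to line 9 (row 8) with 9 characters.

r0=0: 1
r1=1: 11
r2=10: 101
r3=11: 1111
r4=100: 10001
r5=101: 110011
r6=110: 1010101
r7=111: 11111111
r8=1000: 100000001

Answer: 1
11
101
1111
10001
110011
1010101
11111111
100000001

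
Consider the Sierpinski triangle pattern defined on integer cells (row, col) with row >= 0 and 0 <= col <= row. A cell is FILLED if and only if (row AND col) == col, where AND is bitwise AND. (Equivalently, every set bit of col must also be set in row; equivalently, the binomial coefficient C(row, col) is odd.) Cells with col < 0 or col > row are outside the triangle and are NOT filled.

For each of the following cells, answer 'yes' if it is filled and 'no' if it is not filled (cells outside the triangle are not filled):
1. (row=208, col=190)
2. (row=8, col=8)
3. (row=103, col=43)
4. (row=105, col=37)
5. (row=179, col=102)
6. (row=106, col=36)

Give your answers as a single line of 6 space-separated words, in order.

(208,190): row=0b11010000, col=0b10111110, row AND col = 0b10010000 = 144; 144 != 190 -> empty
(8,8): row=0b1000, col=0b1000, row AND col = 0b1000 = 8; 8 == 8 -> filled
(103,43): row=0b1100111, col=0b101011, row AND col = 0b100011 = 35; 35 != 43 -> empty
(105,37): row=0b1101001, col=0b100101, row AND col = 0b100001 = 33; 33 != 37 -> empty
(179,102): row=0b10110011, col=0b1100110, row AND col = 0b100010 = 34; 34 != 102 -> empty
(106,36): row=0b1101010, col=0b100100, row AND col = 0b100000 = 32; 32 != 36 -> empty

Answer: no yes no no no no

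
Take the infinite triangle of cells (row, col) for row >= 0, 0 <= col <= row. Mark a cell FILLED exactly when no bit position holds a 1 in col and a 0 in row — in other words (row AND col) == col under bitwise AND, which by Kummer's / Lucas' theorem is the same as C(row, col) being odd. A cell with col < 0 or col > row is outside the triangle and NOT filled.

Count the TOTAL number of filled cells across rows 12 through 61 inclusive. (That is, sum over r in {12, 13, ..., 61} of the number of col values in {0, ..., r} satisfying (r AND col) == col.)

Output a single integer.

Answer: 588

Derivation:
r12=1100 pc2: +4 =4
r13=1101 pc3: +8 =12
r14=1110 pc3: +8 =20
r15=1111 pc4: +16 =36
r16=10000 pc1: +2 =38
r17=10001 pc2: +4 =42
r18=10010 pc2: +4 =46
r19=10011 pc3: +8 =54
r20=10100 pc2: +4 =58
r21=10101 pc3: +8 =66
r22=10110 pc3: +8 =74
r23=10111 pc4: +16 =90
r24=11000 pc2: +4 =94
r25=11001 pc3: +8 =102
r26=11010 pc3: +8 =110
r27=11011 pc4: +16 =126
r28=11100 pc3: +8 =134
r29=11101 pc4: +16 =150
r30=11110 pc4: +16 =166
r31=11111 pc5: +32 =198
r32=100000 pc1: +2 =200
r33=100001 pc2: +4 =204
r34=100010 pc2: +4 =208
r35=100011 pc3: +8 =216
r36=100100 pc2: +4 =220
r37=100101 pc3: +8 =228
r38=100110 pc3: +8 =236
r39=100111 pc4: +16 =252
r40=101000 pc2: +4 =256
r41=101001 pc3: +8 =264
r42=101010 pc3: +8 =272
r43=101011 pc4: +16 =288
r44=101100 pc3: +8 =296
r45=101101 pc4: +16 =312
r46=101110 pc4: +16 =328
r47=101111 pc5: +32 =360
r48=110000 pc2: +4 =364
r49=110001 pc3: +8 =372
r50=110010 pc3: +8 =380
r51=110011 pc4: +16 =396
r52=110100 pc3: +8 =404
r53=110101 pc4: +16 =420
r54=110110 pc4: +16 =436
r55=110111 pc5: +32 =468
r56=111000 pc3: +8 =476
r57=111001 pc4: +16 =492
r58=111010 pc4: +16 =508
r59=111011 pc5: +32 =540
r60=111100 pc4: +16 =556
r61=111101 pc5: +32 =588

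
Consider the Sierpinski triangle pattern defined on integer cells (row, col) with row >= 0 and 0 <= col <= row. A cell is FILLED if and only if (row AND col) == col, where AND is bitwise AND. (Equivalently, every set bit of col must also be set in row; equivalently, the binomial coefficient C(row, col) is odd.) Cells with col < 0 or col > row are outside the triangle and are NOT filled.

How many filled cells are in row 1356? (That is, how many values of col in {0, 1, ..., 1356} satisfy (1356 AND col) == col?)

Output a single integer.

1356 in binary = 10101001100
popcount(1356) = number of 1-bits in 10101001100 = 5
A col c satisfies (1356 AND c) == c iff every set bit of c is also set in 1356; each of the 5 set bits of 1356 can independently be on or off in c.
count = 2^5 = 32

Answer: 32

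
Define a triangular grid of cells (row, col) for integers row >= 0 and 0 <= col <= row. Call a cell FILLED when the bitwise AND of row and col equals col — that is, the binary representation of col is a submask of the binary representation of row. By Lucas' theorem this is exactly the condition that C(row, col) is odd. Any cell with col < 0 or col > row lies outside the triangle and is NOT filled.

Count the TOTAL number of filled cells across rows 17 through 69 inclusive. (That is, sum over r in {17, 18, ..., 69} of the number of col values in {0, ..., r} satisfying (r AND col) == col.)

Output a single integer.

r17=10001 pc2: +4 =4
r18=10010 pc2: +4 =8
r19=10011 pc3: +8 =16
r20=10100 pc2: +4 =20
r21=10101 pc3: +8 =28
r22=10110 pc3: +8 =36
r23=10111 pc4: +16 =52
r24=11000 pc2: +4 =56
r25=11001 pc3: +8 =64
r26=11010 pc3: +8 =72
r27=11011 pc4: +16 =88
r28=11100 pc3: +8 =96
r29=11101 pc4: +16 =112
r30=11110 pc4: +16 =128
r31=11111 pc5: +32 =160
r32=100000 pc1: +2 =162
r33=100001 pc2: +4 =166
r34=100010 pc2: +4 =170
r35=100011 pc3: +8 =178
r36=100100 pc2: +4 =182
r37=100101 pc3: +8 =190
r38=100110 pc3: +8 =198
r39=100111 pc4: +16 =214
r40=101000 pc2: +4 =218
r41=101001 pc3: +8 =226
r42=101010 pc3: +8 =234
r43=101011 pc4: +16 =250
r44=101100 pc3: +8 =258
r45=101101 pc4: +16 =274
r46=101110 pc4: +16 =290
r47=101111 pc5: +32 =322
r48=110000 pc2: +4 =326
r49=110001 pc3: +8 =334
r50=110010 pc3: +8 =342
r51=110011 pc4: +16 =358
r52=110100 pc3: +8 =366
r53=110101 pc4: +16 =382
r54=110110 pc4: +16 =398
r55=110111 pc5: +32 =430
r56=111000 pc3: +8 =438
r57=111001 pc4: +16 =454
r58=111010 pc4: +16 =470
r59=111011 pc5: +32 =502
r60=111100 pc4: +16 =518
r61=111101 pc5: +32 =550
r62=111110 pc5: +32 =582
r63=111111 pc6: +64 =646
r64=1000000 pc1: +2 =648
r65=1000001 pc2: +4 =652
r66=1000010 pc2: +4 =656
r67=1000011 pc3: +8 =664
r68=1000100 pc2: +4 =668
r69=1000101 pc3: +8 =676

Answer: 676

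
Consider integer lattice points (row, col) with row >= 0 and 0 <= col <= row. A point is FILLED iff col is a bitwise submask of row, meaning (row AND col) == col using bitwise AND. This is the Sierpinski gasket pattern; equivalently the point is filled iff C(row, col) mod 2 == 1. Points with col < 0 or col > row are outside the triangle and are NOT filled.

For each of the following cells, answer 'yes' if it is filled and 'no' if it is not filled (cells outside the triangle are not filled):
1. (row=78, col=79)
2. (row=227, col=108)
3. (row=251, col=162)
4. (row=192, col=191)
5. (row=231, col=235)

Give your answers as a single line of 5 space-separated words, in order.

Answer: no no yes no no

Derivation:
(78,79): col outside [0, 78] -> not filled
(227,108): row=0b11100011, col=0b1101100, row AND col = 0b1100000 = 96; 96 != 108 -> empty
(251,162): row=0b11111011, col=0b10100010, row AND col = 0b10100010 = 162; 162 == 162 -> filled
(192,191): row=0b11000000, col=0b10111111, row AND col = 0b10000000 = 128; 128 != 191 -> empty
(231,235): col outside [0, 231] -> not filled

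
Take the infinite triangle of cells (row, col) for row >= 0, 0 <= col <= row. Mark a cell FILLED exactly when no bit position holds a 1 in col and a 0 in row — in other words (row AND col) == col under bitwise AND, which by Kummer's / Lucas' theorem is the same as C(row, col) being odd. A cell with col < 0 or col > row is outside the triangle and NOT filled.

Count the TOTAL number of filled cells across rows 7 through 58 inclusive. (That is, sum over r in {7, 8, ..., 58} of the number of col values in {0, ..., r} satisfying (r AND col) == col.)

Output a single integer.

Answer: 534

Derivation:
r7=111 pc3: +8 =8
r8=1000 pc1: +2 =10
r9=1001 pc2: +4 =14
r10=1010 pc2: +4 =18
r11=1011 pc3: +8 =26
r12=1100 pc2: +4 =30
r13=1101 pc3: +8 =38
r14=1110 pc3: +8 =46
r15=1111 pc4: +16 =62
r16=10000 pc1: +2 =64
r17=10001 pc2: +4 =68
r18=10010 pc2: +4 =72
r19=10011 pc3: +8 =80
r20=10100 pc2: +4 =84
r21=10101 pc3: +8 =92
r22=10110 pc3: +8 =100
r23=10111 pc4: +16 =116
r24=11000 pc2: +4 =120
r25=11001 pc3: +8 =128
r26=11010 pc3: +8 =136
r27=11011 pc4: +16 =152
r28=11100 pc3: +8 =160
r29=11101 pc4: +16 =176
r30=11110 pc4: +16 =192
r31=11111 pc5: +32 =224
r32=100000 pc1: +2 =226
r33=100001 pc2: +4 =230
r34=100010 pc2: +4 =234
r35=100011 pc3: +8 =242
r36=100100 pc2: +4 =246
r37=100101 pc3: +8 =254
r38=100110 pc3: +8 =262
r39=100111 pc4: +16 =278
r40=101000 pc2: +4 =282
r41=101001 pc3: +8 =290
r42=101010 pc3: +8 =298
r43=101011 pc4: +16 =314
r44=101100 pc3: +8 =322
r45=101101 pc4: +16 =338
r46=101110 pc4: +16 =354
r47=101111 pc5: +32 =386
r48=110000 pc2: +4 =390
r49=110001 pc3: +8 =398
r50=110010 pc3: +8 =406
r51=110011 pc4: +16 =422
r52=110100 pc3: +8 =430
r53=110101 pc4: +16 =446
r54=110110 pc4: +16 =462
r55=110111 pc5: +32 =494
r56=111000 pc3: +8 =502
r57=111001 pc4: +16 =518
r58=111010 pc4: +16 =534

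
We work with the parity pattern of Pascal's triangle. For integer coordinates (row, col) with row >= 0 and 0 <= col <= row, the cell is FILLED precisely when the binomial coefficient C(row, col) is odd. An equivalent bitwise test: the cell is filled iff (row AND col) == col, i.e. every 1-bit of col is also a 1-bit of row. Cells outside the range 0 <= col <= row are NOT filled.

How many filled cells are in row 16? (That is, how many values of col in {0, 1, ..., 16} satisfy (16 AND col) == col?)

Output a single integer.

16 in binary = 10000
popcount(16) = number of 1-bits in 10000 = 1
A col c satisfies (16 AND c) == c iff every set bit of c is also set in 16; each of the 1 set bits of 16 can independently be on or off in c.
count = 2^1 = 2

Answer: 2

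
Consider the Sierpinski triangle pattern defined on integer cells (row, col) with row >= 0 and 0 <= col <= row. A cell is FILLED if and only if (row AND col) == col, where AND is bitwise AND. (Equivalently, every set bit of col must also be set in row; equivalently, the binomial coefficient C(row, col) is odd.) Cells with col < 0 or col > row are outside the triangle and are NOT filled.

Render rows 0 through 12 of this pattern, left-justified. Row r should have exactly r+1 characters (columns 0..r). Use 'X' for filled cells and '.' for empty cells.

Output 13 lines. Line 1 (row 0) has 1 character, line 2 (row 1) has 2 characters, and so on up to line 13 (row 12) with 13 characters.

r0=0: X
r1=1: XX
r2=10: X.X
r3=11: XXXX
r4=100: X...X
r5=101: XX..XX
r6=110: X.X.X.X
r7=111: XXXXXXXX
r8=1000: X.......X
r9=1001: XX......XX
r10=1010: X.X.....X.X
r11=1011: XXXX....XXXX
r12=1100: X...X...X...X

Answer: X
XX
X.X
XXXX
X...X
XX..XX
X.X.X.X
XXXXXXXX
X.......X
XX......XX
X.X.....X.X
XXXX....XXXX
X...X...X...X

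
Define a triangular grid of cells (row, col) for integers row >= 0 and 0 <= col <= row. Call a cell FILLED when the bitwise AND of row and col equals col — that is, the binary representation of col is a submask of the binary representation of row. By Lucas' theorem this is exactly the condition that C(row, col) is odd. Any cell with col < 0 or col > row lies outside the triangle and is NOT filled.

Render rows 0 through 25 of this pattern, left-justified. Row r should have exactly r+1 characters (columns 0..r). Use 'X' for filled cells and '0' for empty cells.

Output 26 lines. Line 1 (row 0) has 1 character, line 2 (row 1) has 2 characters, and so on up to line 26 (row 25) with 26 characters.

Answer: X
XX
X0X
XXXX
X000X
XX00XX
X0X0X0X
XXXXXXXX
X0000000X
XX000000XX
X0X00000X0X
XXXX0000XXXX
X000X000X000X
XX00XX00XX00XX
X0X0X0X0X0X0X0X
XXXXXXXXXXXXXXXX
X000000000000000X
XX00000000000000XX
X0X0000000000000X0X
XXXX000000000000XXXX
X000X00000000000X000X
XX00XX0000000000XX00XX
X0X0X0X000000000X0X0X0X
XXXXXXXX00000000XXXXXXXX
X0000000X0000000X0000000X
XX000000XX000000XX000000XX

Derivation:
r0=0: X
r1=1: XX
r2=10: X0X
r3=11: XXXX
r4=100: X000X
r5=101: XX00XX
r6=110: X0X0X0X
r7=111: XXXXXXXX
r8=1000: X0000000X
r9=1001: XX000000XX
r10=1010: X0X00000X0X
r11=1011: XXXX0000XXXX
r12=1100: X000X000X000X
r13=1101: XX00XX00XX00XX
r14=1110: X0X0X0X0X0X0X0X
r15=1111: XXXXXXXXXXXXXXXX
r16=10000: X000000000000000X
r17=10001: XX00000000000000XX
r18=10010: X0X0000000000000X0X
r19=10011: XXXX000000000000XXXX
r20=10100: X000X00000000000X000X
r21=10101: XX00XX0000000000XX00XX
r22=10110: X0X0X0X000000000X0X0X0X
r23=10111: XXXXXXXX00000000XXXXXXXX
r24=11000: X0000000X0000000X0000000X
r25=11001: XX000000XX000000XX000000XX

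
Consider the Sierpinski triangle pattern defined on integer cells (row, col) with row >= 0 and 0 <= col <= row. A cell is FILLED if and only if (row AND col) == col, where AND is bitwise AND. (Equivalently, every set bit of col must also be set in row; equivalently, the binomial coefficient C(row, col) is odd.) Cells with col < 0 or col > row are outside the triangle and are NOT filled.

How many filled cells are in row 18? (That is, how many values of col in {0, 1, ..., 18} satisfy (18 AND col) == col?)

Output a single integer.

Answer: 4

Derivation:
18 in binary = 10010
popcount(18) = number of 1-bits in 10010 = 2
A col c satisfies (18 AND c) == c iff every set bit of c is also set in 18; each of the 2 set bits of 18 can independently be on or off in c.
count = 2^2 = 4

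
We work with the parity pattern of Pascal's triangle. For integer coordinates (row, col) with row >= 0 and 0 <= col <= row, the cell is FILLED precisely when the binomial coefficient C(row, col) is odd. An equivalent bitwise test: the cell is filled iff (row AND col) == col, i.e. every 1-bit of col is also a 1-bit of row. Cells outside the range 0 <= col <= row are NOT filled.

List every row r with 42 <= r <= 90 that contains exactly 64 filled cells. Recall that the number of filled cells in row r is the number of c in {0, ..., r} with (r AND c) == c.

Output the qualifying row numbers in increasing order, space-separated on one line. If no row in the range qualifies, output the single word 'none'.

Row r has 2^popcount(r) filled cells, so we need popcount(r) = log2(64) = 6.
Scan r = 42..90 and keep those with exactly 6 one-bits:
r=42=101010 popcount=3 -> skip
r=43=101011 popcount=4 -> skip
r=44=101100 popcount=3 -> skip
r=45=101101 popcount=4 -> skip
r=46=101110 popcount=4 -> skip
r=47=101111 popcount=5 -> skip
r=48=110000 popcount=2 -> skip
r=49=110001 popcount=3 -> skip
r=50=110010 popcount=3 -> skip
r=51=110011 popcount=4 -> skip
r=52=110100 popcount=3 -> skip
r=53=110101 popcount=4 -> skip
r=54=110110 popcount=4 -> skip
r=55=110111 popcount=5 -> skip
r=56=111000 popcount=3 -> skip
r=57=111001 popcount=4 -> skip
r=58=111010 popcount=4 -> skip
r=59=111011 popcount=5 -> skip
r=60=111100 popcount=4 -> skip
r=61=111101 popcount=5 -> skip
r=62=111110 popcount=5 -> skip
r=63=111111 popcount=6 -> KEEP
r=64=1000000 popcount=1 -> skip
r=65=1000001 popcount=2 -> skip
r=66=1000010 popcount=2 -> skip
r=67=1000011 popcount=3 -> skip
r=68=1000100 popcount=2 -> skip
r=69=1000101 popcount=3 -> skip
r=70=1000110 popcount=3 -> skip
r=71=1000111 popcount=4 -> skip
r=72=1001000 popcount=2 -> skip
r=73=1001001 popcount=3 -> skip
r=74=1001010 popcount=3 -> skip
r=75=1001011 popcount=4 -> skip
r=76=1001100 popcount=3 -> skip
r=77=1001101 popcount=4 -> skip
r=78=1001110 popcount=4 -> skip
r=79=1001111 popcount=5 -> skip
r=80=1010000 popcount=2 -> skip
r=81=1010001 popcount=3 -> skip
r=82=1010010 popcount=3 -> skip
r=83=1010011 popcount=4 -> skip
r=84=1010100 popcount=3 -> skip
r=85=1010101 popcount=4 -> skip
r=86=1010110 popcount=4 -> skip
r=87=1010111 popcount=5 -> skip
r=88=1011000 popcount=3 -> skip
r=89=1011001 popcount=4 -> skip
r=90=1011010 popcount=4 -> skip
Kept rows: 63

Answer: 63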